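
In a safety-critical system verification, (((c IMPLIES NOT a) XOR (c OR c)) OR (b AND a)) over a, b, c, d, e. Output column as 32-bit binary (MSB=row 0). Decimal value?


Formula: (((c IMPLIES NOT a) XOR (c OR c)) OR (b AND a)) over a, b, c, d, e (32 rows)
Evaluate each row (bits = a,b,c,d,e, MSB first):
  row 0 [00000]: (((0 IMPLIES NOT 0) XOR (0 OR 0)) OR (0 AND 0)) -> 1
  row 1 [00001]: (((0 IMPLIES NOT 0) XOR (0 OR 0)) OR (0 AND 0)) -> 1
  row 2 [00010]: (((0 IMPLIES NOT 0) XOR (0 OR 0)) OR (0 AND 0)) -> 1
  row 3 [00011]: (((0 IMPLIES NOT 0) XOR (0 OR 0)) OR (0 AND 0)) -> 1
  row 4 [00100]: (((1 IMPLIES NOT 0) XOR (1 OR 1)) OR (0 AND 0)) -> 0
  row 5 [00101]: (((1 IMPLIES NOT 0) XOR (1 OR 1)) OR (0 AND 0)) -> 0
  row 6 [00110]: (((1 IMPLIES NOT 0) XOR (1 OR 1)) OR (0 AND 0)) -> 0
  row 7 [00111]: (((1 IMPLIES NOT 0) XOR (1 OR 1)) OR (0 AND 0)) -> 0
  row 8 [01000]: (((0 IMPLIES NOT 0) XOR (0 OR 0)) OR (1 AND 0)) -> 1
  row 9 [01001]: (((0 IMPLIES NOT 0) XOR (0 OR 0)) OR (1 AND 0)) -> 1
  row 10 [01010]: (((0 IMPLIES NOT 0) XOR (0 OR 0)) OR (1 AND 0)) -> 1
  row 11 [01011]: (((0 IMPLIES NOT 0) XOR (0 OR 0)) OR (1 AND 0)) -> 1
  row 12 [01100]: (((1 IMPLIES NOT 0) XOR (1 OR 1)) OR (1 AND 0)) -> 0
  row 13 [01101]: (((1 IMPLIES NOT 0) XOR (1 OR 1)) OR (1 AND 0)) -> 0
  row 14 [01110]: (((1 IMPLIES NOT 0) XOR (1 OR 1)) OR (1 AND 0)) -> 0
  row 15 [01111]: (((1 IMPLIES NOT 0) XOR (1 OR 1)) OR (1 AND 0)) -> 0
  row 16 [10000]: (((0 IMPLIES NOT 1) XOR (0 OR 0)) OR (0 AND 1)) -> 1
  row 17 [10001]: (((0 IMPLIES NOT 1) XOR (0 OR 0)) OR (0 AND 1)) -> 1
  row 18 [10010]: (((0 IMPLIES NOT 1) XOR (0 OR 0)) OR (0 AND 1)) -> 1
  row 19 [10011]: (((0 IMPLIES NOT 1) XOR (0 OR 0)) OR (0 AND 1)) -> 1
  row 20 [10100]: (((1 IMPLIES NOT 1) XOR (1 OR 1)) OR (0 AND 1)) -> 1
  row 21 [10101]: (((1 IMPLIES NOT 1) XOR (1 OR 1)) OR (0 AND 1)) -> 1
  row 22 [10110]: (((1 IMPLIES NOT 1) XOR (1 OR 1)) OR (0 AND 1)) -> 1
  row 23 [10111]: (((1 IMPLIES NOT 1) XOR (1 OR 1)) OR (0 AND 1)) -> 1
  row 24 [11000]: (((0 IMPLIES NOT 1) XOR (0 OR 0)) OR (1 AND 1)) -> 1
  row 25 [11001]: (((0 IMPLIES NOT 1) XOR (0 OR 0)) OR (1 AND 1)) -> 1
  row 26 [11010]: (((0 IMPLIES NOT 1) XOR (0 OR 0)) OR (1 AND 1)) -> 1
  row 27 [11011]: (((0 IMPLIES NOT 1) XOR (0 OR 0)) OR (1 AND 1)) -> 1
  row 28 [11100]: (((1 IMPLIES NOT 1) XOR (1 OR 1)) OR (1 AND 1)) -> 1
  row 29 [11101]: (((1 IMPLIES NOT 1) XOR (1 OR 1)) OR (1 AND 1)) -> 1
  row 30 [11110]: (((1 IMPLIES NOT 1) XOR (1 OR 1)) OR (1 AND 1)) -> 1
  row 31 [11111]: (((1 IMPLIES NOT 1) XOR (1 OR 1)) OR (1 AND 1)) -> 1
Full result column, 4 rows per line (a,b,c fixed per line; d,e runs 00..11 left to right):
  rows 0-3 [a,b,c=000]: 1111  = hex F
  rows 4-7 [a,b,c=001]: 0000  = hex 0
  rows 8-11 [a,b,c=010]: 1111  = hex F
  rows 12-15 [a,b,c=011]: 0000  = hex 0
  rows 16-19 [a,b,c=100]: 1111  = hex F
  rows 20-23 [a,b,c=101]: 1111  = hex F
  rows 24-27 [a,b,c=110]: 1111  = hex F
  rows 28-31 [a,b,c=111]: 1111  = hex F
Output column (row 0 .. row 31) = 11110000111100001111111111111111
Output column grouped in 4s = 1111 0000 1111 0000 1111 1111 1111 1111 = 0xF0F0FFFF
Convert to decimal digit by digit (value = value*16 + digit):
  F -> 15
  15*16 + 0 = 240
  240*16 + 15 (F) = 3855
  3855*16 + 0 = 61680
  61680*16 + 15 (F) = 986895
  986895*16 + 15 (F) = 15790335
  15790335*16 + 15 (F) = 252645375
  252645375*16 + 15 (F) = 4042326015
Decimal = 4042326015

4042326015


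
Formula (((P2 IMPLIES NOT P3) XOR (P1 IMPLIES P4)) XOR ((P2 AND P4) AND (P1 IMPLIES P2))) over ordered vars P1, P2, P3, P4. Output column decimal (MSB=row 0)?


Formula: (((P2 IMPLIES NOT P3) XOR (P1 IMPLIES P4)) XOR ((P2 AND P4) AND (P1 IMPLIES P2))) over P1, P2, P3, P4 (16 rows)
Evaluate each row (bits = P1,P2,P3,P4, MSB first):
  row 0 [0000]: (((0 IMPLIES NOT 0) XOR (0 IMPLIES 0)) XOR ((0 AND 0) AND (0 IMPLIES 0))) -> 0
  row 1 [0001]: (((0 IMPLIES NOT 0) XOR (0 IMPLIES 1)) XOR ((0 AND 1) AND (0 IMPLIES 0))) -> 0
  row 2 [0010]: (((0 IMPLIES NOT 1) XOR (0 IMPLIES 0)) XOR ((0 AND 0) AND (0 IMPLIES 0))) -> 0
  row 3 [0011]: (((0 IMPLIES NOT 1) XOR (0 IMPLIES 1)) XOR ((0 AND 1) AND (0 IMPLIES 0))) -> 0
  row 4 [0100]: (((1 IMPLIES NOT 0) XOR (0 IMPLIES 0)) XOR ((1 AND 0) AND (0 IMPLIES 1))) -> 0
  row 5 [0101]: (((1 IMPLIES NOT 0) XOR (0 IMPLIES 1)) XOR ((1 AND 1) AND (0 IMPLIES 1))) -> 1
  row 6 [0110]: (((1 IMPLIES NOT 1) XOR (0 IMPLIES 0)) XOR ((1 AND 0) AND (0 IMPLIES 1))) -> 1
  row 7 [0111]: (((1 IMPLIES NOT 1) XOR (0 IMPLIES 1)) XOR ((1 AND 1) AND (0 IMPLIES 1))) -> 0
  row 8 [1000]: (((0 IMPLIES NOT 0) XOR (1 IMPLIES 0)) XOR ((0 AND 0) AND (1 IMPLIES 0))) -> 1
  row 9 [1001]: (((0 IMPLIES NOT 0) XOR (1 IMPLIES 1)) XOR ((0 AND 1) AND (1 IMPLIES 0))) -> 0
  row 10 [1010]: (((0 IMPLIES NOT 1) XOR (1 IMPLIES 0)) XOR ((0 AND 0) AND (1 IMPLIES 0))) -> 1
  row 11 [1011]: (((0 IMPLIES NOT 1) XOR (1 IMPLIES 1)) XOR ((0 AND 1) AND (1 IMPLIES 0))) -> 0
  row 12 [1100]: (((1 IMPLIES NOT 0) XOR (1 IMPLIES 0)) XOR ((1 AND 0) AND (1 IMPLIES 1))) -> 1
  row 13 [1101]: (((1 IMPLIES NOT 0) XOR (1 IMPLIES 1)) XOR ((1 AND 1) AND (1 IMPLIES 1))) -> 1
  row 14 [1110]: (((1 IMPLIES NOT 1) XOR (1 IMPLIES 0)) XOR ((1 AND 0) AND (1 IMPLIES 1))) -> 0
  row 15 [1111]: (((1 IMPLIES NOT 1) XOR (1 IMPLIES 1)) XOR ((1 AND 1) AND (1 IMPLIES 1))) -> 0
Full result column, 4 rows per line (P1,P2 fixed per line; P3,P4 runs 00..11 left to right):
  rows 0-3 [P1,P2=00]: 0000  = hex 0
  rows 4-7 [P1,P2=01]: 0110  = hex 6
  rows 8-11 [P1,P2=10]: 1010  = hex A
  rows 12-15 [P1,P2=11]: 1100  = hex C
Output column (row 0 .. row 15) = 0000011010101100
Output column grouped in 4s = 0000 0110 1010 1100 = 0x06AC
Convert to decimal digit by digit (value = value*16 + digit):
  0 -> 0
  0*16 + 6 = 6
  6*16 + 10 (A) = 106
  106*16 + 12 (C) = 1708
Decimal = 1708

1708


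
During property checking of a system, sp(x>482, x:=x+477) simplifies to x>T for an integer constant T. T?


Formula: sp(P, x:=E) = exists old_x. (x = E[old_x/x]) AND P[old_x/x] (old_x is the value of x before the assignment; eliminate old_x by solving x = E[old_x/x] for old_x)
Step 1: Precondition P: x>482, i.e. old_x > 482
Step 2: Assignment gives x = old_x + 477, so old_x = x - 477
Step 3: Substitute into P: x - 477 > 482
Step 4: Simplify: x > 482+477 = 959

959


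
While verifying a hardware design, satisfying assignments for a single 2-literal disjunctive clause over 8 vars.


Step 1: Total=2^8=256
Step 2: Unsat when all 2 false: 2^6=64
Step 3: Sat=256-64=192

192


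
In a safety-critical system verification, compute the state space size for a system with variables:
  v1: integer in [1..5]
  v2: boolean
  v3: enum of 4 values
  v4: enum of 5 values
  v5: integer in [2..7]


State space = product of domain sizes of all variables.
Domain sizes:
  v1 (integer in [1..5]): 5
  v2 (boolean): 2
  v3 (enum of 4 values): 4
  v4 (enum of 5 values): 5
  v5 (integer in [2..7]): 6
Product = 5 * 2 * 4 * 5 * 6 = 1200

1200


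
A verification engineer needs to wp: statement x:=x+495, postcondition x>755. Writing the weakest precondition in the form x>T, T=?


Formula: wp(x:=E, P) = P[E/x] (substitute E for x in postcondition)
Step 1: Postcondition: x>755
Step 2: Substitute x+495 for x: x+495>755
Step 3: Solve for x: x > 755-495 = 260

260


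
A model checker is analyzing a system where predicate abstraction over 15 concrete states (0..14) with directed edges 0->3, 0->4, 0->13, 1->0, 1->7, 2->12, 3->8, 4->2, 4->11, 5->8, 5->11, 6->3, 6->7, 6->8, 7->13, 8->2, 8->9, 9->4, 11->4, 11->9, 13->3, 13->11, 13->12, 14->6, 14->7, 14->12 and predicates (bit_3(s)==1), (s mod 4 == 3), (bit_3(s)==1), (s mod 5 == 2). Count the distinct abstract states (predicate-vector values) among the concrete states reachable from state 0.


BFS from 0:
Concrete reachable: {0, 2, 3, 4, 8, 9, 11, 12, 13}
Abstract via predicates (bit_3(s)==1), (s mod 4 == 3), (bit_3(s)==1), (s mod 5 == 2):
  (0,0,0,0) <- {0, 4}
  (0,0,0,1) <- {2}
  (0,1,0,0) <- {3}
  (1,0,1,0) <- {8, 9, 13}
  (1,0,1,1) <- {12}
  (1,1,1,0) <- {11}
Distinct abstract states = 6

6


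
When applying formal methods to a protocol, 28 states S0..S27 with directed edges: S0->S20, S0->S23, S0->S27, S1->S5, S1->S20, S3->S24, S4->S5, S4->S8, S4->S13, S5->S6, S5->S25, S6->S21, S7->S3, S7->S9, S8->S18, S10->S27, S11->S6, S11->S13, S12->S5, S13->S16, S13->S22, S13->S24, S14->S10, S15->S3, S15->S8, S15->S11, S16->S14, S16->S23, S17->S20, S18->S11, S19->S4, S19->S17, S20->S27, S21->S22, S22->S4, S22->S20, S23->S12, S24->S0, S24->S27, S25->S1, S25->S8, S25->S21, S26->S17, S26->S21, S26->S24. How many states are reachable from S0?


BFS from S0:
  layer 0: {S0}
  layer 1: {S20, S23, S27}
  layer 2: {S12}
  layer 3: {S5}
  layer 4: {S6, S25}
  layer 5: {S1, S8, S21}
  layer 6: {S18, S22}
  layer 7: {S4, S11}
  layer 8: {S13}
  layer 9: {S16, S24}
  layer 10: {S14}
  layer 11: {S10}
Reachable set: {S0, S1, S4, S5, S6, S8, S10, S11, S12, S13, S14, S16, S18, S20, S21, S22, S23, S24, S25, S27}
Count = 20

20


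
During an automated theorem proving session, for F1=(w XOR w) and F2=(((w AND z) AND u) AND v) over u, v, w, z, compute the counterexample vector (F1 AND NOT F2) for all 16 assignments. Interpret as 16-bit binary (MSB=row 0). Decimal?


F1 = (w XOR w)
F2 = (((w AND z) AND u) AND v)
Counterexample to F1=>F2 is where F1=1 and F2=0.
Evaluate each row (bits = u,v,w,z, MSB first):
  row 0 [0000]: F1=0 F2=0 -> F1&~F2 -> 0
  row 1 [0001]: F1=0 F2=0 -> F1&~F2 -> 0
  row 2 [0010]: F1=0 F2=0 -> F1&~F2 -> 0
  row 3 [0011]: F1=0 F2=0 -> F1&~F2 -> 0
  row 4 [0100]: F1=0 F2=0 -> F1&~F2 -> 0
  row 5 [0101]: F1=0 F2=0 -> F1&~F2 -> 0
  row 6 [0110]: F1=0 F2=0 -> F1&~F2 -> 0
  row 7 [0111]: F1=0 F2=0 -> F1&~F2 -> 0
  row 8 [1000]: F1=0 F2=0 -> F1&~F2 -> 0
  row 9 [1001]: F1=0 F2=0 -> F1&~F2 -> 0
  row 10 [1010]: F1=0 F2=0 -> F1&~F2 -> 0
  row 11 [1011]: F1=0 F2=0 -> F1&~F2 -> 0
  row 12 [1100]: F1=0 F2=0 -> F1&~F2 -> 0
  row 13 [1101]: F1=0 F2=0 -> F1&~F2 -> 0
  row 14 [1110]: F1=0 F2=0 -> F1&~F2 -> 0
  row 15 [1111]: F1=0 F2=1 -> F1&~F2 -> 0
Full result column, 4 rows per line (u,v fixed per line; w,z runs 00..11 left to right):
  rows 0-3 [u,v=00]: 0000  = hex 0
  rows 4-7 [u,v=01]: 0000  = hex 0
  rows 8-11 [u,v=10]: 0000  = hex 0
  rows 12-15 [u,v=11]: 0000  = hex 0
Counterexample vector (row 0 .. row 15) = 0000000000000000
Output column grouped in 4s = 0000 0000 0000 0000 = 0x0000
Convert to decimal digit by digit (value = value*16 + digit):
  0 -> 0
  0*16 + 0 = 0
  0*16 + 0 = 0
  0*16 + 0 = 0
Decimal = 0

0


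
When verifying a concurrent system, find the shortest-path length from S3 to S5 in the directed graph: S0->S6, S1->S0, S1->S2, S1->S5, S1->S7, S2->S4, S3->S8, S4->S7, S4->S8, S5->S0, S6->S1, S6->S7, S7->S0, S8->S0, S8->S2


BFS layer-by-layer from S3:
  dist 0: {S3}
  dist 1: {S8}
  dist 2: {S0, S2}
  dist 3: {S4, S6}
  dist 4: {S1, S7}
  dist 5: {S5}
  -> S5 reached at distance 5
Shortest path length = 5

5


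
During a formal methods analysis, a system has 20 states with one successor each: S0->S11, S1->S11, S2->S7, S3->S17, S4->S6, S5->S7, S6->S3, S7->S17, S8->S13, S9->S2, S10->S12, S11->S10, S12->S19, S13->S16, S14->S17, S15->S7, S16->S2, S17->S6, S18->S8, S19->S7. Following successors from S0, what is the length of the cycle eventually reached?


Trace from S0 until a state repeats:
  S0 -> S11 -> S10 -> S12 -> S19 -> S7 -> S17 -> S6 -> S3 -> S17
S17 first seen at step 6, revisited at step 9.
Cycle length = 9 - 6 = 3

3


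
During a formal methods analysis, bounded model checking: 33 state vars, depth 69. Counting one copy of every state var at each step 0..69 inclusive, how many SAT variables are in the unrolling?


BMC unrolls to depth k, creating one copy of each state var for steps 0..k.
Step count = 69 + 1 = 70 (steps 0 through 69)
Vars per step = 33
Total = 33 * 70 = 2310

2310


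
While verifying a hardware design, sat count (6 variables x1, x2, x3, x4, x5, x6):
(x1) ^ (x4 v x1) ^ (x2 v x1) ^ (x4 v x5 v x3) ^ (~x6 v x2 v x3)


CNF with 5 clauses over 6 vars (64 assignments).
An assignment satisfies CNF iff every clause has >=1 true literal.
Check each row (bits = x1,x2,x3,x4,x5,x6; clause T/F shown):
  row 0 [000000]: clauses=FFFFT -> 0
  row 1 [000001]: clauses=FFFFF -> 0
  row 2 [000010]: clauses=FFFTT -> 0
  row 3 [000011]: clauses=FFFTF -> 0
  row 4 [000100]: clauses=FTFTT -> 0
  (every remaining row is evaluated the same way; all 64 results are listed next)
Full result column, 8 rows per line (x1,x2,x3 fixed per line; x4,x5,x6 runs 000..111 left to right):
  rows 0-7 [x1,x2,x3=000]: 00000000  (ones: 0)
  rows 8-15 [x1,x2,x3=001]: 00000000  (ones: 0)
  rows 16-23 [x1,x2,x3=010]: 00000000  (ones: 0)
  rows 24-31 [x1,x2,x3=011]: 00000000  (ones: 0)
  rows 32-39 [x1,x2,x3=100]: 00101010  (ones: 3)
  rows 40-47 [x1,x2,x3=101]: 11111111  (ones: 8)
  rows 48-55 [x1,x2,x3=110]: 00111111  (ones: 6)
  rows 56-63 [x1,x2,x3=111]: 11111111  (ones: 8)
Satisfying assignments = 0+0+0+0+3+8+6+8 = 25

25


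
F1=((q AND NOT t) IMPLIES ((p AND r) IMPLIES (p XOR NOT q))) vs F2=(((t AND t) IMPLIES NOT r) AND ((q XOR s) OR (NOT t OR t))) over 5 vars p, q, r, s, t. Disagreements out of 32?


F1 = ((q AND NOT t) IMPLIES ((p AND r) IMPLIES (p XOR NOT q)))
F2 = (((t AND t) IMPLIES NOT r) AND ((q XOR s) OR (NOT t OR t)))
Evaluate both on each of 32 rows (bits = p,q,r,s,t):
  row 0 [00000]: F1=1 F2=1 -> 0
  row 1 [00001]: F1=1 F2=1 -> 0
  row 2 [00010]: F1=1 F2=1 -> 0
  row 3 [00011]: F1=1 F2=1 -> 0
  row 4 [00100]: F1=1 F2=1 -> 0
  row 5 [00101]: F1=1 F2=0 (differ) -> 1
  row 6 [00110]: F1=1 F2=1 -> 0
  row 7 [00111]: F1=1 F2=0 (differ) -> 1
  row 8 [01000]: F1=1 F2=1 -> 0
  row 9 [01001]: F1=1 F2=1 -> 0
  row 10 [01010]: F1=1 F2=1 -> 0
  row 11 [01011]: F1=1 F2=1 -> 0
  row 12 [01100]: F1=1 F2=1 -> 0
  row 13 [01101]: F1=1 F2=0 (differ) -> 1
  row 14 [01110]: F1=1 F2=1 -> 0
  row 15 [01111]: F1=1 F2=0 (differ) -> 1
  row 16 [10000]: F1=1 F2=1 -> 0
  row 17 [10001]: F1=1 F2=1 -> 0
  row 18 [10010]: F1=1 F2=1 -> 0
  row 19 [10011]: F1=1 F2=1 -> 0
  row 20 [10100]: F1=1 F2=1 -> 0
  row 21 [10101]: F1=1 F2=0 (differ) -> 1
  row 22 [10110]: F1=1 F2=1 -> 0
  row 23 [10111]: F1=1 F2=0 (differ) -> 1
  row 24 [11000]: F1=1 F2=1 -> 0
  row 25 [11001]: F1=1 F2=1 -> 0
  row 26 [11010]: F1=1 F2=1 -> 0
  row 27 [11011]: F1=1 F2=1 -> 0
  row 28 [11100]: F1=1 F2=1 -> 0
  row 29 [11101]: F1=1 F2=0 (differ) -> 1
  row 30 [11110]: F1=1 F2=1 -> 0
  row 31 [11111]: F1=1 F2=0 (differ) -> 1
Full result column, 8 rows per line (p,q fixed per line; r,s,t runs 000..111 left to right):
  rows 0-7 [p,q=00]: 00000101  (ones: 2)
  rows 8-15 [p,q=01]: 00000101  (ones: 2)
  rows 16-23 [p,q=10]: 00000101  (ones: 2)
  rows 24-31 [p,q=11]: 00000101  (ones: 2)
Disagreements = 2+2+2+2 = 8

8


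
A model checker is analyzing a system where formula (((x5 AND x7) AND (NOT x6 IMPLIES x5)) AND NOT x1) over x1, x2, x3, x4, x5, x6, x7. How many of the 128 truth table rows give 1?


Formula: (((x5 AND x7) AND (NOT x6 IMPLIES x5)) AND NOT x1) over 7 vars (128 rows)
Evaluate each row (x1, x2, x3, x4, x5, x6, x7 as bits, MSB first):
  row 0 [0000000]: (((0 AND 0) AND (NOT 0 IMPLIES 0)) AND NOT 0) -> 0
  row 1 [0000001]: (((0 AND 1) AND (NOT 0 IMPLIES 0)) AND NOT 0) -> 0
  row 2 [0000010]: (((0 AND 0) AND (NOT 1 IMPLIES 0)) AND NOT 0) -> 0
  row 3 [0000011]: (((0 AND 1) AND (NOT 1 IMPLIES 0)) AND NOT 0) -> 0
  row 4 [0000100]: (((1 AND 0) AND (NOT 0 IMPLIES 1)) AND NOT 0) -> 0
  (every remaining row is evaluated the same way; all 128 results are listed next)
Full result column, 8 rows per line (x1,x2,x3,x4 fixed per line; x5,x6,x7 runs 000..111 left to right):
  rows 0-7 [x1,x2,x3,x4=0000]: 00000101  (ones: 2)
  rows 8-15 [x1,x2,x3,x4=0001]: 00000101  (ones: 2)
  rows 16-23 [x1,x2,x3,x4=0010]: 00000101  (ones: 2)
  rows 24-31 [x1,x2,x3,x4=0011]: 00000101  (ones: 2)
  rows 32-39 [x1,x2,x3,x4=0100]: 00000101  (ones: 2)
  rows 40-47 [x1,x2,x3,x4=0101]: 00000101  (ones: 2)
  rows 48-55 [x1,x2,x3,x4=0110]: 00000101  (ones: 2)
  rows 56-63 [x1,x2,x3,x4=0111]: 00000101  (ones: 2)
  rows 64-71 [x1,x2,x3,x4=1000]: 00000000  (ones: 0)
  rows 72-79 [x1,x2,x3,x4=1001]: 00000000  (ones: 0)
  rows 80-87 [x1,x2,x3,x4=1010]: 00000000  (ones: 0)
  rows 88-95 [x1,x2,x3,x4=1011]: 00000000  (ones: 0)
  rows 96-103 [x1,x2,x3,x4=1100]: 00000000  (ones: 0)
  rows 104-111 [x1,x2,x3,x4=1101]: 00000000  (ones: 0)
  rows 112-119 [x1,x2,x3,x4=1110]: 00000000  (ones: 0)
  rows 120-127 [x1,x2,x3,x4=1111]: 00000000  (ones: 0)
Count of 1-rows = 2+2+2+2+2+2+2+2+0+0+0+0+0+0+0+0 = 16

16


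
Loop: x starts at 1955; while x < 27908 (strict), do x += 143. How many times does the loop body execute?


Step 1: x goes from 1955 toward 27908 by 143; the body runs while x<27908, so iterations = ceil((bound-start)/step)
Step 2: Distance=25953
Step 3: ceil(25953/143)=182

182


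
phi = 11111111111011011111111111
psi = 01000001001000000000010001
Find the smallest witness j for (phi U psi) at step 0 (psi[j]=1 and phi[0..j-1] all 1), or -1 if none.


(phi U psi) at 0: need smallest j with psi[j]=1 and phi[i]=1 for all i in [0,j).
Scan from step 0:
  step 0: phi=1, psi=0 -> continue
  step 1: psi=1 and phi held for [0,1) -> witness found
Witness step = 1

1


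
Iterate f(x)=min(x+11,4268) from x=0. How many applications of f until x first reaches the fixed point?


Step 1: x=0, cap=4268, increment=11
Step 2: x grows by 11 each step until capped at 4268; fixed point is x=4268
Step 3: iterations = ceil(4268/11) = 388

388


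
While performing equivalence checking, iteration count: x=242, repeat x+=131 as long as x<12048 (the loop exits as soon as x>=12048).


Step 1: x goes from 242 toward 12048 by 131; the body runs while x<12048, so iterations = ceil((bound-start)/step)
Step 2: Distance=11806
Step 3: ceil(11806/131)=91

91


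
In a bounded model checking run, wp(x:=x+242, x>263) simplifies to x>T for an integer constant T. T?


Formula: wp(x:=E, P) = P[E/x] (substitute E for x in postcondition)
Step 1: Postcondition: x>263
Step 2: Substitute x+242 for x: x+242>263
Step 3: Solve for x: x > 263-242 = 21

21


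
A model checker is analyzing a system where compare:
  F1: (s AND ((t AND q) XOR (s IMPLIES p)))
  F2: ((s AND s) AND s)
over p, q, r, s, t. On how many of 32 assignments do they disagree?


F1 = (s AND ((t AND q) XOR (s IMPLIES p)))
F2 = ((s AND s) AND s)
Evaluate both on each of 32 rows (bits = p,q,r,s,t):
  row 0 [00000]: F1=0 F2=0 -> 0
  row 1 [00001]: F1=0 F2=0 -> 0
  row 2 [00010]: F1=0 F2=1 (differ) -> 1
  row 3 [00011]: F1=0 F2=1 (differ) -> 1
  row 4 [00100]: F1=0 F2=0 -> 0
  row 5 [00101]: F1=0 F2=0 -> 0
  row 6 [00110]: F1=0 F2=1 (differ) -> 1
  row 7 [00111]: F1=0 F2=1 (differ) -> 1
  row 8 [01000]: F1=0 F2=0 -> 0
  row 9 [01001]: F1=0 F2=0 -> 0
  row 10 [01010]: F1=0 F2=1 (differ) -> 1
  row 11 [01011]: F1=1 F2=1 -> 0
  row 12 [01100]: F1=0 F2=0 -> 0
  row 13 [01101]: F1=0 F2=0 -> 0
  row 14 [01110]: F1=0 F2=1 (differ) -> 1
  row 15 [01111]: F1=1 F2=1 -> 0
  row 16 [10000]: F1=0 F2=0 -> 0
  row 17 [10001]: F1=0 F2=0 -> 0
  row 18 [10010]: F1=1 F2=1 -> 0
  row 19 [10011]: F1=1 F2=1 -> 0
  row 20 [10100]: F1=0 F2=0 -> 0
  row 21 [10101]: F1=0 F2=0 -> 0
  row 22 [10110]: F1=1 F2=1 -> 0
  row 23 [10111]: F1=1 F2=1 -> 0
  row 24 [11000]: F1=0 F2=0 -> 0
  row 25 [11001]: F1=0 F2=0 -> 0
  row 26 [11010]: F1=1 F2=1 -> 0
  row 27 [11011]: F1=0 F2=1 (differ) -> 1
  row 28 [11100]: F1=0 F2=0 -> 0
  row 29 [11101]: F1=0 F2=0 -> 0
  row 30 [11110]: F1=1 F2=1 -> 0
  row 31 [11111]: F1=0 F2=1 (differ) -> 1
Full result column, 8 rows per line (p,q fixed per line; r,s,t runs 000..111 left to right):
  rows 0-7 [p,q=00]: 00110011  (ones: 4)
  rows 8-15 [p,q=01]: 00100010  (ones: 2)
  rows 16-23 [p,q=10]: 00000000  (ones: 0)
  rows 24-31 [p,q=11]: 00010001  (ones: 2)
Disagreements = 4+2+0+2 = 8

8


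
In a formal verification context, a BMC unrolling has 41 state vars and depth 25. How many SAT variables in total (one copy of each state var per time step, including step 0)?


BMC unrolls to depth k, creating one copy of each state var for steps 0..k.
Step count = 25 + 1 = 26 (steps 0 through 25)
Vars per step = 41
Total = 41 * 26 = 1066

1066


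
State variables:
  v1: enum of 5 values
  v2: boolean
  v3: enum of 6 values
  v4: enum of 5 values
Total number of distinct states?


State space = product of domain sizes of all variables.
Domain sizes:
  v1 (enum of 5 values): 5
  v2 (boolean): 2
  v3 (enum of 6 values): 6
  v4 (enum of 5 values): 5
Product = 5 * 2 * 6 * 5 = 300

300


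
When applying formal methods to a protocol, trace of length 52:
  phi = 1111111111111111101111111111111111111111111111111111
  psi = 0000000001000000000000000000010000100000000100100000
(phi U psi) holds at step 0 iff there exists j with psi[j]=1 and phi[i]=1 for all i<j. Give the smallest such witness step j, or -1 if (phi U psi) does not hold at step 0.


(phi U psi) at 0: need smallest j with psi[j]=1 and phi[i]=1 for all i in [0,j).
Scan from step 0:
  step 0: phi=1, psi=0 -> continue
  step 1: phi=1, psi=0 -> continue
  step 2: phi=1, psi=0 -> continue
  step 3: phi=1, psi=0 -> continue
  step 9: psi=1 and phi held for [0,9) -> witness found
Witness step = 9

9


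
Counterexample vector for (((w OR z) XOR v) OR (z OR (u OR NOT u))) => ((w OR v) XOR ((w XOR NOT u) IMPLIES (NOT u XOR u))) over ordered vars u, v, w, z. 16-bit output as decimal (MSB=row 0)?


F1 = (((w OR z) XOR v) OR (z OR (u OR NOT u)))
F2 = ((w OR v) XOR ((w XOR NOT u) IMPLIES (NOT u XOR u)))
Counterexample to F1=>F2 is where F1=1 and F2=0.
Evaluate each row (bits = u,v,w,z, MSB first):
  row 0 [0000]: F1=1 F2=1 -> F1&~F2 -> 0
  row 1 [0001]: F1=1 F2=1 -> F1&~F2 -> 0
  row 2 [0010]: F1=1 F2=0 -> F1&~F2 -> 1
  row 3 [0011]: F1=1 F2=0 -> F1&~F2 -> 1
  row 4 [0100]: F1=1 F2=0 -> F1&~F2 -> 1
  row 5 [0101]: F1=1 F2=0 -> F1&~F2 -> 1
  row 6 [0110]: F1=1 F2=0 -> F1&~F2 -> 1
  row 7 [0111]: F1=1 F2=0 -> F1&~F2 -> 1
  row 8 [1000]: F1=1 F2=1 -> F1&~F2 -> 0
  row 9 [1001]: F1=1 F2=1 -> F1&~F2 -> 0
  row 10 [1010]: F1=1 F2=0 -> F1&~F2 -> 1
  row 11 [1011]: F1=1 F2=0 -> F1&~F2 -> 1
  row 12 [1100]: F1=1 F2=0 -> F1&~F2 -> 1
  row 13 [1101]: F1=1 F2=0 -> F1&~F2 -> 1
  row 14 [1110]: F1=1 F2=0 -> F1&~F2 -> 1
  row 15 [1111]: F1=1 F2=0 -> F1&~F2 -> 1
Full result column, 4 rows per line (u,v fixed per line; w,z runs 00..11 left to right):
  rows 0-3 [u,v=00]: 0011  = hex 3
  rows 4-7 [u,v=01]: 1111  = hex F
  rows 8-11 [u,v=10]: 0011  = hex 3
  rows 12-15 [u,v=11]: 1111  = hex F
Counterexample vector (row 0 .. row 15) = 0011111100111111
Output column grouped in 4s = 0011 1111 0011 1111 = 0x3F3F
Convert to decimal digit by digit (value = value*16 + digit):
  3 -> 3
  3*16 + 15 (F) = 63
  63*16 + 3 = 1011
  1011*16 + 15 (F) = 16191
Decimal = 16191

16191


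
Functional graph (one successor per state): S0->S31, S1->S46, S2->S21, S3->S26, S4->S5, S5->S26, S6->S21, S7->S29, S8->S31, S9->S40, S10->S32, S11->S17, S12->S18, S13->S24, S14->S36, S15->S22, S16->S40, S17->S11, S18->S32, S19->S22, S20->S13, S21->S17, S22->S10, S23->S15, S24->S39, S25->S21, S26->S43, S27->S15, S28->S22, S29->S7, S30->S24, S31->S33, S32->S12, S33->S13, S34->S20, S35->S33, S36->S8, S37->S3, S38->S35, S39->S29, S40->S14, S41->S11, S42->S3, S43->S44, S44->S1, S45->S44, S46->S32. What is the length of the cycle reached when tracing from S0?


Trace from S0 until a state repeats:
  S0 -> S31 -> S33 -> S13 -> S24 -> S39 -> S29 -> S7 -> S29
S29 first seen at step 6, revisited at step 8.
Cycle length = 8 - 6 = 2

2


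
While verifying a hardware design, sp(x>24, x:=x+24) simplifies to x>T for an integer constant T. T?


Formula: sp(P, x:=E) = exists old_x. (x = E[old_x/x]) AND P[old_x/x] (old_x is the value of x before the assignment; eliminate old_x by solving x = E[old_x/x] for old_x)
Step 1: Precondition P: x>24, i.e. old_x > 24
Step 2: Assignment gives x = old_x + 24, so old_x = x - 24
Step 3: Substitute into P: x - 24 > 24
Step 4: Simplify: x > 24+24 = 48

48


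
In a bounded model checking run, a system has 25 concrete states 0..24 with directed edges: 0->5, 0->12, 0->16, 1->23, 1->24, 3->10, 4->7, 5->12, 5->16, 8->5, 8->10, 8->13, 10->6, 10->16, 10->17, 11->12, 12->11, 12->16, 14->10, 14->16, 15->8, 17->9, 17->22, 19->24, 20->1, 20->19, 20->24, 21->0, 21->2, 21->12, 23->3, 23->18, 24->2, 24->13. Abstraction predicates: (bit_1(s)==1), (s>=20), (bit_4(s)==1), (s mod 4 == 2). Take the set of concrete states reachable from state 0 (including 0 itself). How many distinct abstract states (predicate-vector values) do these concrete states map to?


BFS from 0:
Concrete reachable: {0, 5, 11, 12, 16}
Abstract via predicates (bit_1(s)==1), (s>=20), (bit_4(s)==1), (s mod 4 == 2):
  (0,0,0,0) <- {0, 5, 12}
  (0,0,1,0) <- {16}
  (1,0,0,0) <- {11}
Distinct abstract states = 3

3


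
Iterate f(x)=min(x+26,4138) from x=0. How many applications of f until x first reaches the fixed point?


Step 1: x=0, cap=4138, increment=26
Step 2: x grows by 26 each step until capped at 4138; fixed point is x=4138
Step 3: iterations = ceil(4138/26) = 160

160


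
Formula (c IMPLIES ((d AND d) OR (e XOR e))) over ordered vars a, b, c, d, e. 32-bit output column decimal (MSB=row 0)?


Formula: (c IMPLIES ((d AND d) OR (e XOR e))) over a, b, c, d, e (32 rows)
Evaluate each row (bits = a,b,c,d,e, MSB first):
  row 0 [00000]: (0 IMPLIES ((0 AND 0) OR (0 XOR 0))) -> 1
  row 1 [00001]: (0 IMPLIES ((0 AND 0) OR (1 XOR 1))) -> 1
  row 2 [00010]: (0 IMPLIES ((1 AND 1) OR (0 XOR 0))) -> 1
  row 3 [00011]: (0 IMPLIES ((1 AND 1) OR (1 XOR 1))) -> 1
  row 4 [00100]: (1 IMPLIES ((0 AND 0) OR (0 XOR 0))) -> 0
  row 5 [00101]: (1 IMPLIES ((0 AND 0) OR (1 XOR 1))) -> 0
  row 6 [00110]: (1 IMPLIES ((1 AND 1) OR (0 XOR 0))) -> 1
  row 7 [00111]: (1 IMPLIES ((1 AND 1) OR (1 XOR 1))) -> 1
  row 8 [01000]: (0 IMPLIES ((0 AND 0) OR (0 XOR 0))) -> 1
  row 9 [01001]: (0 IMPLIES ((0 AND 0) OR (1 XOR 1))) -> 1
  row 10 [01010]: (0 IMPLIES ((1 AND 1) OR (0 XOR 0))) -> 1
  row 11 [01011]: (0 IMPLIES ((1 AND 1) OR (1 XOR 1))) -> 1
  row 12 [01100]: (1 IMPLIES ((0 AND 0) OR (0 XOR 0))) -> 0
  row 13 [01101]: (1 IMPLIES ((0 AND 0) OR (1 XOR 1))) -> 0
  row 14 [01110]: (1 IMPLIES ((1 AND 1) OR (0 XOR 0))) -> 1
  row 15 [01111]: (1 IMPLIES ((1 AND 1) OR (1 XOR 1))) -> 1
  row 16 [10000]: (0 IMPLIES ((0 AND 0) OR (0 XOR 0))) -> 1
  row 17 [10001]: (0 IMPLIES ((0 AND 0) OR (1 XOR 1))) -> 1
  row 18 [10010]: (0 IMPLIES ((1 AND 1) OR (0 XOR 0))) -> 1
  row 19 [10011]: (0 IMPLIES ((1 AND 1) OR (1 XOR 1))) -> 1
  row 20 [10100]: (1 IMPLIES ((0 AND 0) OR (0 XOR 0))) -> 0
  row 21 [10101]: (1 IMPLIES ((0 AND 0) OR (1 XOR 1))) -> 0
  row 22 [10110]: (1 IMPLIES ((1 AND 1) OR (0 XOR 0))) -> 1
  row 23 [10111]: (1 IMPLIES ((1 AND 1) OR (1 XOR 1))) -> 1
  row 24 [11000]: (0 IMPLIES ((0 AND 0) OR (0 XOR 0))) -> 1
  row 25 [11001]: (0 IMPLIES ((0 AND 0) OR (1 XOR 1))) -> 1
  row 26 [11010]: (0 IMPLIES ((1 AND 1) OR (0 XOR 0))) -> 1
  row 27 [11011]: (0 IMPLIES ((1 AND 1) OR (1 XOR 1))) -> 1
  row 28 [11100]: (1 IMPLIES ((0 AND 0) OR (0 XOR 0))) -> 0
  row 29 [11101]: (1 IMPLIES ((0 AND 0) OR (1 XOR 1))) -> 0
  row 30 [11110]: (1 IMPLIES ((1 AND 1) OR (0 XOR 0))) -> 1
  row 31 [11111]: (1 IMPLIES ((1 AND 1) OR (1 XOR 1))) -> 1
Full result column, 4 rows per line (a,b,c fixed per line; d,e runs 00..11 left to right):
  rows 0-3 [a,b,c=000]: 1111  = hex F
  rows 4-7 [a,b,c=001]: 0011  = hex 3
  rows 8-11 [a,b,c=010]: 1111  = hex F
  rows 12-15 [a,b,c=011]: 0011  = hex 3
  rows 16-19 [a,b,c=100]: 1111  = hex F
  rows 20-23 [a,b,c=101]: 0011  = hex 3
  rows 24-27 [a,b,c=110]: 1111  = hex F
  rows 28-31 [a,b,c=111]: 0011  = hex 3
Output column (row 0 .. row 31) = 11110011111100111111001111110011
Output column grouped in 4s = 1111 0011 1111 0011 1111 0011 1111 0011 = 0xF3F3F3F3
Convert to decimal digit by digit (value = value*16 + digit):
  F -> 15
  15*16 + 3 = 243
  243*16 + 15 (F) = 3903
  3903*16 + 3 = 62451
  62451*16 + 15 (F) = 999231
  999231*16 + 3 = 15987699
  15987699*16 + 15 (F) = 255803199
  255803199*16 + 3 = 4092851187
Decimal = 4092851187

4092851187


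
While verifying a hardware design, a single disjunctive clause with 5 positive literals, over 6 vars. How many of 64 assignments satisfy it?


Step 1: Total=2^6=64
Step 2: Unsat when all 5 false: 2^1=2
Step 3: Sat=64-2=62

62


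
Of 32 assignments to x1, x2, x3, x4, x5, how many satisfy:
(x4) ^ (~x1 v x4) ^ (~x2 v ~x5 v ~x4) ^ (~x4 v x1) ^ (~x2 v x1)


CNF with 5 clauses over 5 vars (32 assignments).
An assignment satisfies CNF iff every clause has >=1 true literal.
Check each row (bits = x1,x2,x3,x4,x5; clause T/F shown):
  row 0 [00000]: clauses=FTTTT -> 0
  row 1 [00001]: clauses=FTTTT -> 0
  row 2 [00010]: clauses=TTTFT -> 0
  row 3 [00011]: clauses=TTTFT -> 0
  row 4 [00100]: clauses=FTTTT -> 0
  row 5 [00101]: clauses=FTTTT -> 0
  row 6 [00110]: clauses=TTTFT -> 0
  row 7 [00111]: clauses=TTTFT -> 0
  row 8 [01000]: clauses=FTTTF -> 0
  row 9 [01001]: clauses=FTTTF -> 0
  row 10 [01010]: clauses=TTTFF -> 0
  row 11 [01011]: clauses=TTFFF -> 0
  row 12 [01100]: clauses=FTTTF -> 0
  row 13 [01101]: clauses=FTTTF -> 0
  row 14 [01110]: clauses=TTTFF -> 0
  row 15 [01111]: clauses=TTFFF -> 0
  row 16 [10000]: clauses=FFTTT -> 0
  row 17 [10001]: clauses=FFTTT -> 0
  row 18 [10010]: clauses=TTTTT -> 1
  row 19 [10011]: clauses=TTTTT -> 1
  row 20 [10100]: clauses=FFTTT -> 0
  row 21 [10101]: clauses=FFTTT -> 0
  row 22 [10110]: clauses=TTTTT -> 1
  row 23 [10111]: clauses=TTTTT -> 1
  row 24 [11000]: clauses=FFTTT -> 0
  row 25 [11001]: clauses=FFTTT -> 0
  row 26 [11010]: clauses=TTTTT -> 1
  row 27 [11011]: clauses=TTFTT -> 0
  row 28 [11100]: clauses=FFTTT -> 0
  row 29 [11101]: clauses=FFTTT -> 0
  row 30 [11110]: clauses=TTTTT -> 1
  row 31 [11111]: clauses=TTFTT -> 0
Full result column, 8 rows per line (x1,x2 fixed per line; x3,x4,x5 runs 000..111 left to right):
  rows 0-7 [x1,x2=00]: 00000000  (ones: 0)
  rows 8-15 [x1,x2=01]: 00000000  (ones: 0)
  rows 16-23 [x1,x2=10]: 00110011  (ones: 4)
  rows 24-31 [x1,x2=11]: 00100010  (ones: 2)
Satisfying assignments = 0+0+4+2 = 6

6


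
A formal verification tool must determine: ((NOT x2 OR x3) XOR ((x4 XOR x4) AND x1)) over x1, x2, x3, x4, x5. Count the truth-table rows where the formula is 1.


Formula: ((NOT x2 OR x3) XOR ((x4 XOR x4) AND x1)) over 5 vars (32 rows)
Evaluate each row (x1, x2, x3, x4, x5 as bits, MSB first):
  row 0 [00000]: ((NOT 0 OR 0) XOR ((0 XOR 0) AND 0)) -> 1
  row 1 [00001]: ((NOT 0 OR 0) XOR ((0 XOR 0) AND 0)) -> 1
  row 2 [00010]: ((NOT 0 OR 0) XOR ((1 XOR 1) AND 0)) -> 1
  row 3 [00011]: ((NOT 0 OR 0) XOR ((1 XOR 1) AND 0)) -> 1
  row 4 [00100]: ((NOT 0 OR 1) XOR ((0 XOR 0) AND 0)) -> 1
  row 5 [00101]: ((NOT 0 OR 1) XOR ((0 XOR 0) AND 0)) -> 1
  row 6 [00110]: ((NOT 0 OR 1) XOR ((1 XOR 1) AND 0)) -> 1
  row 7 [00111]: ((NOT 0 OR 1) XOR ((1 XOR 1) AND 0)) -> 1
  row 8 [01000]: ((NOT 1 OR 0) XOR ((0 XOR 0) AND 0)) -> 0
  row 9 [01001]: ((NOT 1 OR 0) XOR ((0 XOR 0) AND 0)) -> 0
  row 10 [01010]: ((NOT 1 OR 0) XOR ((1 XOR 1) AND 0)) -> 0
  row 11 [01011]: ((NOT 1 OR 0) XOR ((1 XOR 1) AND 0)) -> 0
  row 12 [01100]: ((NOT 1 OR 1) XOR ((0 XOR 0) AND 0)) -> 1
  row 13 [01101]: ((NOT 1 OR 1) XOR ((0 XOR 0) AND 0)) -> 1
  row 14 [01110]: ((NOT 1 OR 1) XOR ((1 XOR 1) AND 0)) -> 1
  row 15 [01111]: ((NOT 1 OR 1) XOR ((1 XOR 1) AND 0)) -> 1
  row 16 [10000]: ((NOT 0 OR 0) XOR ((0 XOR 0) AND 1)) -> 1
  row 17 [10001]: ((NOT 0 OR 0) XOR ((0 XOR 0) AND 1)) -> 1
  row 18 [10010]: ((NOT 0 OR 0) XOR ((1 XOR 1) AND 1)) -> 1
  row 19 [10011]: ((NOT 0 OR 0) XOR ((1 XOR 1) AND 1)) -> 1
  row 20 [10100]: ((NOT 0 OR 1) XOR ((0 XOR 0) AND 1)) -> 1
  row 21 [10101]: ((NOT 0 OR 1) XOR ((0 XOR 0) AND 1)) -> 1
  row 22 [10110]: ((NOT 0 OR 1) XOR ((1 XOR 1) AND 1)) -> 1
  row 23 [10111]: ((NOT 0 OR 1) XOR ((1 XOR 1) AND 1)) -> 1
  row 24 [11000]: ((NOT 1 OR 0) XOR ((0 XOR 0) AND 1)) -> 0
  row 25 [11001]: ((NOT 1 OR 0) XOR ((0 XOR 0) AND 1)) -> 0
  row 26 [11010]: ((NOT 1 OR 0) XOR ((1 XOR 1) AND 1)) -> 0
  row 27 [11011]: ((NOT 1 OR 0) XOR ((1 XOR 1) AND 1)) -> 0
  row 28 [11100]: ((NOT 1 OR 1) XOR ((0 XOR 0) AND 1)) -> 1
  row 29 [11101]: ((NOT 1 OR 1) XOR ((0 XOR 0) AND 1)) -> 1
  row 30 [11110]: ((NOT 1 OR 1) XOR ((1 XOR 1) AND 1)) -> 1
  row 31 [11111]: ((NOT 1 OR 1) XOR ((1 XOR 1) AND 1)) -> 1
Full result column, 8 rows per line (x1,x2 fixed per line; x3,x4,x5 runs 000..111 left to right):
  rows 0-7 [x1,x2=00]: 11111111  (ones: 8)
  rows 8-15 [x1,x2=01]: 00001111  (ones: 4)
  rows 16-23 [x1,x2=10]: 11111111  (ones: 8)
  rows 24-31 [x1,x2=11]: 00001111  (ones: 4)
Count of 1-rows = 8+4+8+4 = 24

24


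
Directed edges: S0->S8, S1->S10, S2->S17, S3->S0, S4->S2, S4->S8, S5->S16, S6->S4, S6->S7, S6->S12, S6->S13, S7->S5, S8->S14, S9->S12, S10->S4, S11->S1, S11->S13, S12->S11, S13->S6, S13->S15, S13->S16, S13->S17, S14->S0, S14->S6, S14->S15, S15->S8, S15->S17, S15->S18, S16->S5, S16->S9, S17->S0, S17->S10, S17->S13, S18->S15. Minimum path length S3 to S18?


BFS layer-by-layer from S3:
  dist 0: {S3}
  dist 1: {S0}
  dist 2: {S8}
  dist 3: {S14}
  dist 4: {S6, S15}
  dist 5: {S4, S7, S12, S13, S17, S18}
  -> S18 reached at distance 5
Shortest path length = 5

5


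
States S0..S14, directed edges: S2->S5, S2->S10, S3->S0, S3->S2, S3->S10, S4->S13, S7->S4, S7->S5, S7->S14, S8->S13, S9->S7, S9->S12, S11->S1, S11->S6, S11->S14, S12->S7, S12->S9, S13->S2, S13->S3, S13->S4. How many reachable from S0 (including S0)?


BFS from S0:
  layer 0: {S0}
Reachable set: {S0}
Count = 1

1


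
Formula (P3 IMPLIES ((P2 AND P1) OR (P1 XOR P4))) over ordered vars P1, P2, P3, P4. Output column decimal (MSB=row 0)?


Formula: (P3 IMPLIES ((P2 AND P1) OR (P1 XOR P4))) over P1, P2, P3, P4 (16 rows)
Evaluate each row (bits = P1,P2,P3,P4, MSB first):
  row 0 [0000]: (0 IMPLIES ((0 AND 0) OR (0 XOR 0))) -> 1
  row 1 [0001]: (0 IMPLIES ((0 AND 0) OR (0 XOR 1))) -> 1
  row 2 [0010]: (1 IMPLIES ((0 AND 0) OR (0 XOR 0))) -> 0
  row 3 [0011]: (1 IMPLIES ((0 AND 0) OR (0 XOR 1))) -> 1
  row 4 [0100]: (0 IMPLIES ((1 AND 0) OR (0 XOR 0))) -> 1
  row 5 [0101]: (0 IMPLIES ((1 AND 0) OR (0 XOR 1))) -> 1
  row 6 [0110]: (1 IMPLIES ((1 AND 0) OR (0 XOR 0))) -> 0
  row 7 [0111]: (1 IMPLIES ((1 AND 0) OR (0 XOR 1))) -> 1
  row 8 [1000]: (0 IMPLIES ((0 AND 1) OR (1 XOR 0))) -> 1
  row 9 [1001]: (0 IMPLIES ((0 AND 1) OR (1 XOR 1))) -> 1
  row 10 [1010]: (1 IMPLIES ((0 AND 1) OR (1 XOR 0))) -> 1
  row 11 [1011]: (1 IMPLIES ((0 AND 1) OR (1 XOR 1))) -> 0
  row 12 [1100]: (0 IMPLIES ((1 AND 1) OR (1 XOR 0))) -> 1
  row 13 [1101]: (0 IMPLIES ((1 AND 1) OR (1 XOR 1))) -> 1
  row 14 [1110]: (1 IMPLIES ((1 AND 1) OR (1 XOR 0))) -> 1
  row 15 [1111]: (1 IMPLIES ((1 AND 1) OR (1 XOR 1))) -> 1
Full result column, 4 rows per line (P1,P2 fixed per line; P3,P4 runs 00..11 left to right):
  rows 0-3 [P1,P2=00]: 1101  = hex D
  rows 4-7 [P1,P2=01]: 1101  = hex D
  rows 8-11 [P1,P2=10]: 1110  = hex E
  rows 12-15 [P1,P2=11]: 1111  = hex F
Output column (row 0 .. row 15) = 1101110111101111
Output column grouped in 4s = 1101 1101 1110 1111 = 0xDDEF
Convert to decimal digit by digit (value = value*16 + digit):
  D -> 13
  13*16 + 13 (D) = 221
  221*16 + 14 (E) = 3550
  3550*16 + 15 (F) = 56815
Decimal = 56815

56815


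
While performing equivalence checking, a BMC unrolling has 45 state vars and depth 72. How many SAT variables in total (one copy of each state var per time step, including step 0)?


BMC unrolls to depth k, creating one copy of each state var for steps 0..k.
Step count = 72 + 1 = 73 (steps 0 through 72)
Vars per step = 45
Total = 45 * 73 = 3285

3285


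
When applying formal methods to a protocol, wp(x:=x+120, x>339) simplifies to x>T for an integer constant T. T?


Formula: wp(x:=E, P) = P[E/x] (substitute E for x in postcondition)
Step 1: Postcondition: x>339
Step 2: Substitute x+120 for x: x+120>339
Step 3: Solve for x: x > 339-120 = 219

219


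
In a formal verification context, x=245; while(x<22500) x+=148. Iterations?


Step 1: x goes from 245 toward 22500 by 148; the body runs while x<22500, so iterations = ceil((bound-start)/step)
Step 2: Distance=22255
Step 3: ceil(22255/148)=151

151


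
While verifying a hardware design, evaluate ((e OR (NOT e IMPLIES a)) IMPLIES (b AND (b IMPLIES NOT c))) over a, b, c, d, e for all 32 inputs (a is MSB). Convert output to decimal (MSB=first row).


Formula: ((e OR (NOT e IMPLIES a)) IMPLIES (b AND (b IMPLIES NOT c))) over a, b, c, d, e (32 rows)
Evaluate each row (bits = a,b,c,d,e, MSB first):
  row 0 [00000]: ((0 OR (NOT 0 IMPLIES 0)) IMPLIES (0 AND (0 IMPLIES NOT 0))) -> 1
  row 1 [00001]: ((1 OR (NOT 1 IMPLIES 0)) IMPLIES (0 AND (0 IMPLIES NOT 0))) -> 0
  row 2 [00010]: ((0 OR (NOT 0 IMPLIES 0)) IMPLIES (0 AND (0 IMPLIES NOT 0))) -> 1
  row 3 [00011]: ((1 OR (NOT 1 IMPLIES 0)) IMPLIES (0 AND (0 IMPLIES NOT 0))) -> 0
  row 4 [00100]: ((0 OR (NOT 0 IMPLIES 0)) IMPLIES (0 AND (0 IMPLIES NOT 1))) -> 1
  row 5 [00101]: ((1 OR (NOT 1 IMPLIES 0)) IMPLIES (0 AND (0 IMPLIES NOT 1))) -> 0
  row 6 [00110]: ((0 OR (NOT 0 IMPLIES 0)) IMPLIES (0 AND (0 IMPLIES NOT 1))) -> 1
  row 7 [00111]: ((1 OR (NOT 1 IMPLIES 0)) IMPLIES (0 AND (0 IMPLIES NOT 1))) -> 0
  row 8 [01000]: ((0 OR (NOT 0 IMPLIES 0)) IMPLIES (1 AND (1 IMPLIES NOT 0))) -> 1
  row 9 [01001]: ((1 OR (NOT 1 IMPLIES 0)) IMPLIES (1 AND (1 IMPLIES NOT 0))) -> 1
  row 10 [01010]: ((0 OR (NOT 0 IMPLIES 0)) IMPLIES (1 AND (1 IMPLIES NOT 0))) -> 1
  row 11 [01011]: ((1 OR (NOT 1 IMPLIES 0)) IMPLIES (1 AND (1 IMPLIES NOT 0))) -> 1
  row 12 [01100]: ((0 OR (NOT 0 IMPLIES 0)) IMPLIES (1 AND (1 IMPLIES NOT 1))) -> 1
  row 13 [01101]: ((1 OR (NOT 1 IMPLIES 0)) IMPLIES (1 AND (1 IMPLIES NOT 1))) -> 0
  row 14 [01110]: ((0 OR (NOT 0 IMPLIES 0)) IMPLIES (1 AND (1 IMPLIES NOT 1))) -> 1
  row 15 [01111]: ((1 OR (NOT 1 IMPLIES 0)) IMPLIES (1 AND (1 IMPLIES NOT 1))) -> 0
  row 16 [10000]: ((0 OR (NOT 0 IMPLIES 1)) IMPLIES (0 AND (0 IMPLIES NOT 0))) -> 0
  row 17 [10001]: ((1 OR (NOT 1 IMPLIES 1)) IMPLIES (0 AND (0 IMPLIES NOT 0))) -> 0
  row 18 [10010]: ((0 OR (NOT 0 IMPLIES 1)) IMPLIES (0 AND (0 IMPLIES NOT 0))) -> 0
  row 19 [10011]: ((1 OR (NOT 1 IMPLIES 1)) IMPLIES (0 AND (0 IMPLIES NOT 0))) -> 0
  row 20 [10100]: ((0 OR (NOT 0 IMPLIES 1)) IMPLIES (0 AND (0 IMPLIES NOT 1))) -> 0
  row 21 [10101]: ((1 OR (NOT 1 IMPLIES 1)) IMPLIES (0 AND (0 IMPLIES NOT 1))) -> 0
  row 22 [10110]: ((0 OR (NOT 0 IMPLIES 1)) IMPLIES (0 AND (0 IMPLIES NOT 1))) -> 0
  row 23 [10111]: ((1 OR (NOT 1 IMPLIES 1)) IMPLIES (0 AND (0 IMPLIES NOT 1))) -> 0
  row 24 [11000]: ((0 OR (NOT 0 IMPLIES 1)) IMPLIES (1 AND (1 IMPLIES NOT 0))) -> 1
  row 25 [11001]: ((1 OR (NOT 1 IMPLIES 1)) IMPLIES (1 AND (1 IMPLIES NOT 0))) -> 1
  row 26 [11010]: ((0 OR (NOT 0 IMPLIES 1)) IMPLIES (1 AND (1 IMPLIES NOT 0))) -> 1
  row 27 [11011]: ((1 OR (NOT 1 IMPLIES 1)) IMPLIES (1 AND (1 IMPLIES NOT 0))) -> 1
  row 28 [11100]: ((0 OR (NOT 0 IMPLIES 1)) IMPLIES (1 AND (1 IMPLIES NOT 1))) -> 0
  row 29 [11101]: ((1 OR (NOT 1 IMPLIES 1)) IMPLIES (1 AND (1 IMPLIES NOT 1))) -> 0
  row 30 [11110]: ((0 OR (NOT 0 IMPLIES 1)) IMPLIES (1 AND (1 IMPLIES NOT 1))) -> 0
  row 31 [11111]: ((1 OR (NOT 1 IMPLIES 1)) IMPLIES (1 AND (1 IMPLIES NOT 1))) -> 0
Full result column, 4 rows per line (a,b,c fixed per line; d,e runs 00..11 left to right):
  rows 0-3 [a,b,c=000]: 1010  = hex A
  rows 4-7 [a,b,c=001]: 1010  = hex A
  rows 8-11 [a,b,c=010]: 1111  = hex F
  rows 12-15 [a,b,c=011]: 1010  = hex A
  rows 16-19 [a,b,c=100]: 0000  = hex 0
  rows 20-23 [a,b,c=101]: 0000  = hex 0
  rows 24-27 [a,b,c=110]: 1111  = hex F
  rows 28-31 [a,b,c=111]: 0000  = hex 0
Output column (row 0 .. row 31) = 10101010111110100000000011110000
Output column grouped in 4s = 1010 1010 1111 1010 0000 0000 1111 0000 = 0xAAFA00F0
Convert to decimal digit by digit (value = value*16 + digit):
  A -> 10
  10*16 + 10 (A) = 170
  170*16 + 15 (F) = 2735
  2735*16 + 10 (A) = 43770
  43770*16 + 0 = 700320
  700320*16 + 0 = 11205120
  11205120*16 + 15 (F) = 179281935
  179281935*16 + 0 = 2868510960
Decimal = 2868510960

2868510960


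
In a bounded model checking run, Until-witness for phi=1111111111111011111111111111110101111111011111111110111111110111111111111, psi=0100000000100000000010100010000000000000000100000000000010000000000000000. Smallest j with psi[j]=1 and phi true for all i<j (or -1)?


(phi U psi) at 0: need smallest j with psi[j]=1 and phi[i]=1 for all i in [0,j).
Scan from step 0:
  step 0: phi=1, psi=0 -> continue
  step 1: psi=1 and phi held for [0,1) -> witness found
Witness step = 1

1
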